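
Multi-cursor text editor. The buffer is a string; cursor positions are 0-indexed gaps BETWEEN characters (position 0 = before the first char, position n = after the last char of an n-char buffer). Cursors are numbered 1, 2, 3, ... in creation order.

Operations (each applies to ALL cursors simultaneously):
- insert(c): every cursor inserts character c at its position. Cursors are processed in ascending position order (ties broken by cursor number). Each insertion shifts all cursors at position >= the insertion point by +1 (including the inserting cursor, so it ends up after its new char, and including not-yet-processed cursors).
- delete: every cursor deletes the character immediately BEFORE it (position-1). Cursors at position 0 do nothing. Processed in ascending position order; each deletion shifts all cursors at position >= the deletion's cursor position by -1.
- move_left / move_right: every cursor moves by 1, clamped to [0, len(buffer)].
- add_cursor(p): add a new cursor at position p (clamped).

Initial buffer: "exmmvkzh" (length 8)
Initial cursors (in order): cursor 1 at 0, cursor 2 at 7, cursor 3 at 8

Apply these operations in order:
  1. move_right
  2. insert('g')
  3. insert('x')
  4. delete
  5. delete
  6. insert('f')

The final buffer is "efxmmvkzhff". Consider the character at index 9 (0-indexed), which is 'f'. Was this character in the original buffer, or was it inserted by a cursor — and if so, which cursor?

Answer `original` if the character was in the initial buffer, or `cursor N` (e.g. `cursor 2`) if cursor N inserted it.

After op 1 (move_right): buffer="exmmvkzh" (len 8), cursors c1@1 c2@8 c3@8, authorship ........
After op 2 (insert('g')): buffer="egxmmvkzhgg" (len 11), cursors c1@2 c2@11 c3@11, authorship .1.......23
After op 3 (insert('x')): buffer="egxxmmvkzhggxx" (len 14), cursors c1@3 c2@14 c3@14, authorship .11.......2323
After op 4 (delete): buffer="egxmmvkzhgg" (len 11), cursors c1@2 c2@11 c3@11, authorship .1.......23
After op 5 (delete): buffer="exmmvkzh" (len 8), cursors c1@1 c2@8 c3@8, authorship ........
After op 6 (insert('f')): buffer="efxmmvkzhff" (len 11), cursors c1@2 c2@11 c3@11, authorship .1.......23
Authorship (.=original, N=cursor N): . 1 . . . . . . . 2 3
Index 9: author = 2

Answer: cursor 2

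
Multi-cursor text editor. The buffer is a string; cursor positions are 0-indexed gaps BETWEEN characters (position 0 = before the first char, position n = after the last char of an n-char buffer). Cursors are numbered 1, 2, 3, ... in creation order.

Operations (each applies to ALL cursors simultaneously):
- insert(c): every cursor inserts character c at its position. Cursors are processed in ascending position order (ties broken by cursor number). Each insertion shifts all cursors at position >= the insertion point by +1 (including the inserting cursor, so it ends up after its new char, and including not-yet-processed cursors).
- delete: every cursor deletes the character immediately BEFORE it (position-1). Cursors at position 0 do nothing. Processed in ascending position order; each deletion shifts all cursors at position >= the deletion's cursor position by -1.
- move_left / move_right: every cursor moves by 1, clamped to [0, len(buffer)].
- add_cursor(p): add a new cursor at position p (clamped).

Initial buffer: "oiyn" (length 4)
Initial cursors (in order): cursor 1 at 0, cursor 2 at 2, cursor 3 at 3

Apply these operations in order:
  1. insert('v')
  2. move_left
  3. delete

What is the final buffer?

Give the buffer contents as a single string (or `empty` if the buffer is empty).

After op 1 (insert('v')): buffer="voivyvn" (len 7), cursors c1@1 c2@4 c3@6, authorship 1..2.3.
After op 2 (move_left): buffer="voivyvn" (len 7), cursors c1@0 c2@3 c3@5, authorship 1..2.3.
After op 3 (delete): buffer="vovvn" (len 5), cursors c1@0 c2@2 c3@3, authorship 1.23.

Answer: vovvn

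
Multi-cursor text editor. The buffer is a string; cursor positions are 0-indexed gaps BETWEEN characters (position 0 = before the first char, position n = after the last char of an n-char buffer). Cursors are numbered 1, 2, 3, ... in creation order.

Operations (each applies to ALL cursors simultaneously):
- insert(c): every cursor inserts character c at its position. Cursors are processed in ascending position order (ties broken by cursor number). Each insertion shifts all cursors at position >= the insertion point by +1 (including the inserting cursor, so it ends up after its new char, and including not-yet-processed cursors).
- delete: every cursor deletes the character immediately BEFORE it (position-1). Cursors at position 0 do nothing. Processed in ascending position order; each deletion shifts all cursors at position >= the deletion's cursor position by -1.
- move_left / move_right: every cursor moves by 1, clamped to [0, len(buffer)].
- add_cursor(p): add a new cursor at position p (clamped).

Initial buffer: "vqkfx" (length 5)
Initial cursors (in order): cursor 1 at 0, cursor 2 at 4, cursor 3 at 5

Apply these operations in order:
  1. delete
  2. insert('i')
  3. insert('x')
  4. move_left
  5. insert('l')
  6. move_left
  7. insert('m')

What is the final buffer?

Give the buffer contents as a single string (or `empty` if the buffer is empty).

Answer: imlxvqkiixlmmlx

Derivation:
After op 1 (delete): buffer="vqk" (len 3), cursors c1@0 c2@3 c3@3, authorship ...
After op 2 (insert('i')): buffer="ivqkii" (len 6), cursors c1@1 c2@6 c3@6, authorship 1...23
After op 3 (insert('x')): buffer="ixvqkiixx" (len 9), cursors c1@2 c2@9 c3@9, authorship 11...2323
After op 4 (move_left): buffer="ixvqkiixx" (len 9), cursors c1@1 c2@8 c3@8, authorship 11...2323
After op 5 (insert('l')): buffer="ilxvqkiixllx" (len 12), cursors c1@2 c2@11 c3@11, authorship 111...232233
After op 6 (move_left): buffer="ilxvqkiixllx" (len 12), cursors c1@1 c2@10 c3@10, authorship 111...232233
After op 7 (insert('m')): buffer="imlxvqkiixlmmlx" (len 15), cursors c1@2 c2@13 c3@13, authorship 1111...23222333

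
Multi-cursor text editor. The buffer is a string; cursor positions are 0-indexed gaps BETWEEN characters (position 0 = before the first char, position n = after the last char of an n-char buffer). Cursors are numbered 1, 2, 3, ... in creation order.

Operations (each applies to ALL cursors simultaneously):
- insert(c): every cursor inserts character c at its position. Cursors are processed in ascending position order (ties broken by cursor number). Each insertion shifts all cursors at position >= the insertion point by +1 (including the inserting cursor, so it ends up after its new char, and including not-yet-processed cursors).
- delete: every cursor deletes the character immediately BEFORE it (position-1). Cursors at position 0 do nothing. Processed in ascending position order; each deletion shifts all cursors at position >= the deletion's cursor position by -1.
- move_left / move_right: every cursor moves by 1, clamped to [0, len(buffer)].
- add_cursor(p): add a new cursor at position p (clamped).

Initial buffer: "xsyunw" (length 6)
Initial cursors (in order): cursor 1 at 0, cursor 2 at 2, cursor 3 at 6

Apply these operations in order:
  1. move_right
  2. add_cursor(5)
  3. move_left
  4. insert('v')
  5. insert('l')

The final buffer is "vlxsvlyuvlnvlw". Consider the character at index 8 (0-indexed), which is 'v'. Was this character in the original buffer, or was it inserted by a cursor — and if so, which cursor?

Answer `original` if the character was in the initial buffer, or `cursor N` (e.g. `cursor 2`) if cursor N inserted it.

After op 1 (move_right): buffer="xsyunw" (len 6), cursors c1@1 c2@3 c3@6, authorship ......
After op 2 (add_cursor(5)): buffer="xsyunw" (len 6), cursors c1@1 c2@3 c4@5 c3@6, authorship ......
After op 3 (move_left): buffer="xsyunw" (len 6), cursors c1@0 c2@2 c4@4 c3@5, authorship ......
After op 4 (insert('v')): buffer="vxsvyuvnvw" (len 10), cursors c1@1 c2@4 c4@7 c3@9, authorship 1..2..4.3.
After op 5 (insert('l')): buffer="vlxsvlyuvlnvlw" (len 14), cursors c1@2 c2@6 c4@10 c3@13, authorship 11..22..44.33.
Authorship (.=original, N=cursor N): 1 1 . . 2 2 . . 4 4 . 3 3 .
Index 8: author = 4

Answer: cursor 4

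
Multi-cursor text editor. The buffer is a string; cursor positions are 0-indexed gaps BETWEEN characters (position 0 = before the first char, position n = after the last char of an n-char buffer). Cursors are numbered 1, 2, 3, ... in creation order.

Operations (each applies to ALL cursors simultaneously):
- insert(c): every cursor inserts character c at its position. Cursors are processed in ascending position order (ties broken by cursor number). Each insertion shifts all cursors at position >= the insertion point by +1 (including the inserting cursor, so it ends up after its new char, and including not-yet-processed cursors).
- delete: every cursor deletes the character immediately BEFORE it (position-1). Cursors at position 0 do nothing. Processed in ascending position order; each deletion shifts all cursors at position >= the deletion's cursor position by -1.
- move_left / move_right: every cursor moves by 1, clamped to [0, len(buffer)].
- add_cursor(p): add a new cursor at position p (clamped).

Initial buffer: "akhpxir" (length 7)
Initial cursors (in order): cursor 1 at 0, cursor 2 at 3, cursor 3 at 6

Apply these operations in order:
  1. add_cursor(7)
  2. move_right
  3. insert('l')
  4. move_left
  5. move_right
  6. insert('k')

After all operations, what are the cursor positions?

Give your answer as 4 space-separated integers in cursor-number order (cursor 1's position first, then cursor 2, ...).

Answer: 3 8 15 15

Derivation:
After op 1 (add_cursor(7)): buffer="akhpxir" (len 7), cursors c1@0 c2@3 c3@6 c4@7, authorship .......
After op 2 (move_right): buffer="akhpxir" (len 7), cursors c1@1 c2@4 c3@7 c4@7, authorship .......
After op 3 (insert('l')): buffer="alkhplxirll" (len 11), cursors c1@2 c2@6 c3@11 c4@11, authorship .1...2...34
After op 4 (move_left): buffer="alkhplxirll" (len 11), cursors c1@1 c2@5 c3@10 c4@10, authorship .1...2...34
After op 5 (move_right): buffer="alkhplxirll" (len 11), cursors c1@2 c2@6 c3@11 c4@11, authorship .1...2...34
After op 6 (insert('k')): buffer="alkkhplkxirllkk" (len 15), cursors c1@3 c2@8 c3@15 c4@15, authorship .11...22...3434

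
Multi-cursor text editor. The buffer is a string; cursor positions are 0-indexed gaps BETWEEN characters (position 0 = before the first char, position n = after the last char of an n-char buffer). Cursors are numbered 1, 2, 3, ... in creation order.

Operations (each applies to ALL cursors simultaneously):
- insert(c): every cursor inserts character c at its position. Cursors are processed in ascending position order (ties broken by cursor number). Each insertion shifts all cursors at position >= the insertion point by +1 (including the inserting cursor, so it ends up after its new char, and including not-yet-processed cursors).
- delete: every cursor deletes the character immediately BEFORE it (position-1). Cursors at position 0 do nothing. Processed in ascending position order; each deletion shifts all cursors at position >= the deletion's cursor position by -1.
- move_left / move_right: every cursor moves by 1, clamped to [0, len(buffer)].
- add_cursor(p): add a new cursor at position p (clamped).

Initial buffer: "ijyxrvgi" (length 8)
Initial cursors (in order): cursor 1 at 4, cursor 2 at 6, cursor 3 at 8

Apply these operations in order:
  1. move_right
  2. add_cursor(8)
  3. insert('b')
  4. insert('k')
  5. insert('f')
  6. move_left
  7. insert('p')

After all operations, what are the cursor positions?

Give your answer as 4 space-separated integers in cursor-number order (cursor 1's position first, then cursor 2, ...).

Answer: 8 14 23 23

Derivation:
After op 1 (move_right): buffer="ijyxrvgi" (len 8), cursors c1@5 c2@7 c3@8, authorship ........
After op 2 (add_cursor(8)): buffer="ijyxrvgi" (len 8), cursors c1@5 c2@7 c3@8 c4@8, authorship ........
After op 3 (insert('b')): buffer="ijyxrbvgbibb" (len 12), cursors c1@6 c2@9 c3@12 c4@12, authorship .....1..2.34
After op 4 (insert('k')): buffer="ijyxrbkvgbkibbkk" (len 16), cursors c1@7 c2@11 c3@16 c4@16, authorship .....11..22.3434
After op 5 (insert('f')): buffer="ijyxrbkfvgbkfibbkkff" (len 20), cursors c1@8 c2@13 c3@20 c4@20, authorship .....111..222.343434
After op 6 (move_left): buffer="ijyxrbkfvgbkfibbkkff" (len 20), cursors c1@7 c2@12 c3@19 c4@19, authorship .....111..222.343434
After op 7 (insert('p')): buffer="ijyxrbkpfvgbkpfibbkkfppf" (len 24), cursors c1@8 c2@14 c3@23 c4@23, authorship .....1111..2222.34343344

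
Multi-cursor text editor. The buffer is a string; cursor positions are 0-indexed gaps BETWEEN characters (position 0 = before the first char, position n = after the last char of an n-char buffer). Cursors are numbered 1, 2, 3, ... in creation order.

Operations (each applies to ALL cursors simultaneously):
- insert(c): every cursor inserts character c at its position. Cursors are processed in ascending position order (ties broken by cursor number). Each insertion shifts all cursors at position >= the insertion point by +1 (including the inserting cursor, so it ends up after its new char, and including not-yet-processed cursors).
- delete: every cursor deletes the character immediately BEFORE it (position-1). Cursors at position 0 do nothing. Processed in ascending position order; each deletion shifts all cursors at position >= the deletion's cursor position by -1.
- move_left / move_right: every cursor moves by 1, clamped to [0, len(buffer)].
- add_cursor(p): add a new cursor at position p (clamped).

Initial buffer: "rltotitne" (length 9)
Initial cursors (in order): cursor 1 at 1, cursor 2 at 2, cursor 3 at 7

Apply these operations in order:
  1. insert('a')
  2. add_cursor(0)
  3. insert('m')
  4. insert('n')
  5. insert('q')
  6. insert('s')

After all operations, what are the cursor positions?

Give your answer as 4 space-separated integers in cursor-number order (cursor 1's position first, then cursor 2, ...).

After op 1 (insert('a')): buffer="ralatotitane" (len 12), cursors c1@2 c2@4 c3@10, authorship .1.2.....3..
After op 2 (add_cursor(0)): buffer="ralatotitane" (len 12), cursors c4@0 c1@2 c2@4 c3@10, authorship .1.2.....3..
After op 3 (insert('m')): buffer="mramlamtotitamne" (len 16), cursors c4@1 c1@4 c2@7 c3@14, authorship 4.11.22.....33..
After op 4 (insert('n')): buffer="mnramnlamntotitamnne" (len 20), cursors c4@2 c1@6 c2@10 c3@18, authorship 44.111.222.....333..
After op 5 (insert('q')): buffer="mnqramnqlamnqtotitamnqne" (len 24), cursors c4@3 c1@8 c2@13 c3@22, authorship 444.1111.2222.....3333..
After op 6 (insert('s')): buffer="mnqsramnqslamnqstotitamnqsne" (len 28), cursors c4@4 c1@10 c2@16 c3@26, authorship 4444.11111.22222.....33333..

Answer: 10 16 26 4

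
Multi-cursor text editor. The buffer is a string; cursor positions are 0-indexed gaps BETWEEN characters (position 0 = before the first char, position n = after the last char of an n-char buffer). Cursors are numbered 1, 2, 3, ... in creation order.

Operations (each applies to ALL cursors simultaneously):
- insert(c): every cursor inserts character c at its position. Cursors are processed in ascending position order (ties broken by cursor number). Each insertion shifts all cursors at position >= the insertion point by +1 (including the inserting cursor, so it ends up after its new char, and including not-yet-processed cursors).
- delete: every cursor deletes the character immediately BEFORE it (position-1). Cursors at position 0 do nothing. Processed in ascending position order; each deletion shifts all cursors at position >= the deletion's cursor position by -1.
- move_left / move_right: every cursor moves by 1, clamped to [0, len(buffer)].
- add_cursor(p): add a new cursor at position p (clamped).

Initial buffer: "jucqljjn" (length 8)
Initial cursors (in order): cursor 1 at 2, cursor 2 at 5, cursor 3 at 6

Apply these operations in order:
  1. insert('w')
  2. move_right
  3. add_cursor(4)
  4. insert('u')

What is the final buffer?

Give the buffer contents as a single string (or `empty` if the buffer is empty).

After op 1 (insert('w')): buffer="juwcqlwjwjn" (len 11), cursors c1@3 c2@7 c3@9, authorship ..1...2.3..
After op 2 (move_right): buffer="juwcqlwjwjn" (len 11), cursors c1@4 c2@8 c3@10, authorship ..1...2.3..
After op 3 (add_cursor(4)): buffer="juwcqlwjwjn" (len 11), cursors c1@4 c4@4 c2@8 c3@10, authorship ..1...2.3..
After op 4 (insert('u')): buffer="juwcuuqlwjuwjun" (len 15), cursors c1@6 c4@6 c2@11 c3@14, authorship ..1.14..2.23.3.

Answer: juwcuuqlwjuwjun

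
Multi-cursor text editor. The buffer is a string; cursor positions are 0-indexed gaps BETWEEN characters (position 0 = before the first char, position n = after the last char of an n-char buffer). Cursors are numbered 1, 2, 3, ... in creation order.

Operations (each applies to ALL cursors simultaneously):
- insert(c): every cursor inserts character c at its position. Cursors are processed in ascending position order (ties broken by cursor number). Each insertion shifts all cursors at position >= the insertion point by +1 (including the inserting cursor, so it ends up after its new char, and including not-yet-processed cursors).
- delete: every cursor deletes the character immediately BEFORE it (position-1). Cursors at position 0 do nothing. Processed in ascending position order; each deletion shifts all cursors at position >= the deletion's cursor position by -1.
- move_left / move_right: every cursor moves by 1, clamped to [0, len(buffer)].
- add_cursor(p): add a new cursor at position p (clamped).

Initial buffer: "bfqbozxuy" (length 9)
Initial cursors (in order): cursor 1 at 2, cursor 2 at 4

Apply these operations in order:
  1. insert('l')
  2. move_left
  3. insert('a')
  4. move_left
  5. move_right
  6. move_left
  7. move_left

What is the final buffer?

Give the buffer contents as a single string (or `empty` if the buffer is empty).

Answer: bfalqbalozxuy

Derivation:
After op 1 (insert('l')): buffer="bflqblozxuy" (len 11), cursors c1@3 c2@6, authorship ..1..2.....
After op 2 (move_left): buffer="bflqblozxuy" (len 11), cursors c1@2 c2@5, authorship ..1..2.....
After op 3 (insert('a')): buffer="bfalqbalozxuy" (len 13), cursors c1@3 c2@7, authorship ..11..22.....
After op 4 (move_left): buffer="bfalqbalozxuy" (len 13), cursors c1@2 c2@6, authorship ..11..22.....
After op 5 (move_right): buffer="bfalqbalozxuy" (len 13), cursors c1@3 c2@7, authorship ..11..22.....
After op 6 (move_left): buffer="bfalqbalozxuy" (len 13), cursors c1@2 c2@6, authorship ..11..22.....
After op 7 (move_left): buffer="bfalqbalozxuy" (len 13), cursors c1@1 c2@5, authorship ..11..22.....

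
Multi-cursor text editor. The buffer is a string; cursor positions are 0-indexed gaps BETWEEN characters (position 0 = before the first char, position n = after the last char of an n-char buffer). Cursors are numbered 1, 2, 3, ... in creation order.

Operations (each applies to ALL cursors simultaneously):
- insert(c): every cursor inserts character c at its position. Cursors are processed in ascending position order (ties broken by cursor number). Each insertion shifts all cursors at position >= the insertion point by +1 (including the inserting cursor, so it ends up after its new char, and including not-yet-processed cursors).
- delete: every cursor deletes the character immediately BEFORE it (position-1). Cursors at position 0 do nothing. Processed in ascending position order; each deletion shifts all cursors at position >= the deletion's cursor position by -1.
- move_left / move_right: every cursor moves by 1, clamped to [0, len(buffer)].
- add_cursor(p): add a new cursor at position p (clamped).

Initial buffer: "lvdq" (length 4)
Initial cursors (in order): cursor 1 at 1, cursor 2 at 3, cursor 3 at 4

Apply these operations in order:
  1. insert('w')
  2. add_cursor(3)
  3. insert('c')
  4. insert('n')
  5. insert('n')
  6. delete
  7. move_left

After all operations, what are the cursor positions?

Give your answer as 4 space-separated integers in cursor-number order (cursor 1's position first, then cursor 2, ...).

Answer: 3 10 14 6

Derivation:
After op 1 (insert('w')): buffer="lwvdwqw" (len 7), cursors c1@2 c2@5 c3@7, authorship .1..2.3
After op 2 (add_cursor(3)): buffer="lwvdwqw" (len 7), cursors c1@2 c4@3 c2@5 c3@7, authorship .1..2.3
After op 3 (insert('c')): buffer="lwcvcdwcqwc" (len 11), cursors c1@3 c4@5 c2@8 c3@11, authorship .11.4.22.33
After op 4 (insert('n')): buffer="lwcnvcndwcnqwcn" (len 15), cursors c1@4 c4@7 c2@11 c3@15, authorship .111.44.222.333
After op 5 (insert('n')): buffer="lwcnnvcnndwcnnqwcnn" (len 19), cursors c1@5 c4@9 c2@14 c3@19, authorship .1111.444.2222.3333
After op 6 (delete): buffer="lwcnvcndwcnqwcn" (len 15), cursors c1@4 c4@7 c2@11 c3@15, authorship .111.44.222.333
After op 7 (move_left): buffer="lwcnvcndwcnqwcn" (len 15), cursors c1@3 c4@6 c2@10 c3@14, authorship .111.44.222.333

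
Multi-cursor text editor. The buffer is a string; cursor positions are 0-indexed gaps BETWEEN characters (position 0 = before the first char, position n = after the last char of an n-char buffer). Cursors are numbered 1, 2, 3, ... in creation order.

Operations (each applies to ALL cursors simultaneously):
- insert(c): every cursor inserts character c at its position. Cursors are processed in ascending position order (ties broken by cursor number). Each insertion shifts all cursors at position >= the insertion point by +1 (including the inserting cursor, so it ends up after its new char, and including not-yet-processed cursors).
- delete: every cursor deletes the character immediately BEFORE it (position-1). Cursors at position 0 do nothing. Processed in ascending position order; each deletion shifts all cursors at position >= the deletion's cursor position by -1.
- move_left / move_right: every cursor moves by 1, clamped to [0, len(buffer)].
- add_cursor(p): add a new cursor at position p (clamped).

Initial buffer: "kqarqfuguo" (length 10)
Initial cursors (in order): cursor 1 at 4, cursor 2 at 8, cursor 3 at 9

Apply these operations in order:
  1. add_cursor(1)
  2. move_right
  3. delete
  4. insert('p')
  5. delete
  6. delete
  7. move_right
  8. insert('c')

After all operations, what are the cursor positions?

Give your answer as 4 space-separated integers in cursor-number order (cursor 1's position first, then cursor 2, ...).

After op 1 (add_cursor(1)): buffer="kqarqfuguo" (len 10), cursors c4@1 c1@4 c2@8 c3@9, authorship ..........
After op 2 (move_right): buffer="kqarqfuguo" (len 10), cursors c4@2 c1@5 c2@9 c3@10, authorship ..........
After op 3 (delete): buffer="karfug" (len 6), cursors c4@1 c1@3 c2@6 c3@6, authorship ......
After op 4 (insert('p')): buffer="kparpfugpp" (len 10), cursors c4@2 c1@5 c2@10 c3@10, authorship .4..1...23
After op 5 (delete): buffer="karfug" (len 6), cursors c4@1 c1@3 c2@6 c3@6, authorship ......
After op 6 (delete): buffer="af" (len 2), cursors c4@0 c1@1 c2@2 c3@2, authorship ..
After op 7 (move_right): buffer="af" (len 2), cursors c4@1 c1@2 c2@2 c3@2, authorship ..
After op 8 (insert('c')): buffer="acfccc" (len 6), cursors c4@2 c1@6 c2@6 c3@6, authorship .4.123

Answer: 6 6 6 2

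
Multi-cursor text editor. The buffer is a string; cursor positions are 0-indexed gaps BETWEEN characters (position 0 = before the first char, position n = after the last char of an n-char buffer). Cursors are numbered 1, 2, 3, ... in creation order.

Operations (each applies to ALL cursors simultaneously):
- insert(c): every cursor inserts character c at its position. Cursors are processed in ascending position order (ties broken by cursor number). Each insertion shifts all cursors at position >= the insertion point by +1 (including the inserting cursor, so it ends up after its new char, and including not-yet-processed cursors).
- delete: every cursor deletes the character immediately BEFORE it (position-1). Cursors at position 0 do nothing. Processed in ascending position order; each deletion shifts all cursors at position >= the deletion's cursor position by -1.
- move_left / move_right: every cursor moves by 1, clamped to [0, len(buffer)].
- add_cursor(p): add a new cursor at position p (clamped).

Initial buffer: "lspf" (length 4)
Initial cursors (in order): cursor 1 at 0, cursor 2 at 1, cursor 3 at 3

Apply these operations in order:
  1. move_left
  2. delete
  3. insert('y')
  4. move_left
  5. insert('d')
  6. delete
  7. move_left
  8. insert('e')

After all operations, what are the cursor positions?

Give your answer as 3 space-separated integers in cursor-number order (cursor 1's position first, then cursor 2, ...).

Answer: 2 2 5

Derivation:
After op 1 (move_left): buffer="lspf" (len 4), cursors c1@0 c2@0 c3@2, authorship ....
After op 2 (delete): buffer="lpf" (len 3), cursors c1@0 c2@0 c3@1, authorship ...
After op 3 (insert('y')): buffer="yylypf" (len 6), cursors c1@2 c2@2 c3@4, authorship 12.3..
After op 4 (move_left): buffer="yylypf" (len 6), cursors c1@1 c2@1 c3@3, authorship 12.3..
After op 5 (insert('d')): buffer="yddyldypf" (len 9), cursors c1@3 c2@3 c3@6, authorship 1122.33..
After op 6 (delete): buffer="yylypf" (len 6), cursors c1@1 c2@1 c3@3, authorship 12.3..
After op 7 (move_left): buffer="yylypf" (len 6), cursors c1@0 c2@0 c3@2, authorship 12.3..
After op 8 (insert('e')): buffer="eeyyelypf" (len 9), cursors c1@2 c2@2 c3@5, authorship 12123.3..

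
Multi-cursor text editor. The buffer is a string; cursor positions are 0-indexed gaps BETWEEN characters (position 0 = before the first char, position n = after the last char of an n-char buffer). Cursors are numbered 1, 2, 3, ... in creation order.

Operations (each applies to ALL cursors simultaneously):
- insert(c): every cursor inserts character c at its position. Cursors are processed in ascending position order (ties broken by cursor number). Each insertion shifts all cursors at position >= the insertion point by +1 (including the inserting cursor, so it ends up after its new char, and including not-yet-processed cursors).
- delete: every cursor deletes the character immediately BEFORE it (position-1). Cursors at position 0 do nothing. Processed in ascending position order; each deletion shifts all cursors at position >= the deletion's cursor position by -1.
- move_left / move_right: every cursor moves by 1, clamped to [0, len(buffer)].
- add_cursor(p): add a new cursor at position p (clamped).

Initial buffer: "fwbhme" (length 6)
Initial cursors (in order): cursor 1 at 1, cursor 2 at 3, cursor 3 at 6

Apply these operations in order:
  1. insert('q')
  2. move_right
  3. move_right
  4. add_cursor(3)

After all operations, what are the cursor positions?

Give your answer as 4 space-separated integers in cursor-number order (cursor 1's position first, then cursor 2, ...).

Answer: 4 7 9 3

Derivation:
After op 1 (insert('q')): buffer="fqwbqhmeq" (len 9), cursors c1@2 c2@5 c3@9, authorship .1..2...3
After op 2 (move_right): buffer="fqwbqhmeq" (len 9), cursors c1@3 c2@6 c3@9, authorship .1..2...3
After op 3 (move_right): buffer="fqwbqhmeq" (len 9), cursors c1@4 c2@7 c3@9, authorship .1..2...3
After op 4 (add_cursor(3)): buffer="fqwbqhmeq" (len 9), cursors c4@3 c1@4 c2@7 c3@9, authorship .1..2...3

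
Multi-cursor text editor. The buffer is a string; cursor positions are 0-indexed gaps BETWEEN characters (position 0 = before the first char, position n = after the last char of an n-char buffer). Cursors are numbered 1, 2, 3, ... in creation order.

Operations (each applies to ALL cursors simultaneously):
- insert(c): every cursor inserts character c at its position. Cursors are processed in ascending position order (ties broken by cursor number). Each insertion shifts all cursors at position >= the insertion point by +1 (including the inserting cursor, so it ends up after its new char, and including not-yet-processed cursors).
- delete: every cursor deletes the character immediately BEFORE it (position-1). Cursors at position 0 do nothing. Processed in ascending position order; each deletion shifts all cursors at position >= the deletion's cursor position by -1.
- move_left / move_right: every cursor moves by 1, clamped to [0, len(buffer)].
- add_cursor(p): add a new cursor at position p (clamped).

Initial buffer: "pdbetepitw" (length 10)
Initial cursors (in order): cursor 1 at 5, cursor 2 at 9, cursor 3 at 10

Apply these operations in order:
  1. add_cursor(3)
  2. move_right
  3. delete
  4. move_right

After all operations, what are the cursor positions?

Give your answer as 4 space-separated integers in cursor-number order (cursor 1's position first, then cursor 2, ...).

Answer: 5 6 6 4

Derivation:
After op 1 (add_cursor(3)): buffer="pdbetepitw" (len 10), cursors c4@3 c1@5 c2@9 c3@10, authorship ..........
After op 2 (move_right): buffer="pdbetepitw" (len 10), cursors c4@4 c1@6 c2@10 c3@10, authorship ..........
After op 3 (delete): buffer="pdbtpi" (len 6), cursors c4@3 c1@4 c2@6 c3@6, authorship ......
After op 4 (move_right): buffer="pdbtpi" (len 6), cursors c4@4 c1@5 c2@6 c3@6, authorship ......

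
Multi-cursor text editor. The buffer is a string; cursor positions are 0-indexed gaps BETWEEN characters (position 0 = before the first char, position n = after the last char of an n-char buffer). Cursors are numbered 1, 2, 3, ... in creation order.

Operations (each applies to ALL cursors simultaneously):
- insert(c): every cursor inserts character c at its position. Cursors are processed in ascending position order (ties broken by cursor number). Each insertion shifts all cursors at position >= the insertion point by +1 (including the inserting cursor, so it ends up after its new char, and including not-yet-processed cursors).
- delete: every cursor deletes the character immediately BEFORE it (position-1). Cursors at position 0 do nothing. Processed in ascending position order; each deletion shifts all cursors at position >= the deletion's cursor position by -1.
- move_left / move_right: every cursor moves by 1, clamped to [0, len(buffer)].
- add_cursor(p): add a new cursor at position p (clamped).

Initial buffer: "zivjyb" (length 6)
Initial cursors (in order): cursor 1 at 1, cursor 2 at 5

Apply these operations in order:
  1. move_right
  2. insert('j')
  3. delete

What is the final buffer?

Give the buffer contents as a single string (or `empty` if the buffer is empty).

After op 1 (move_right): buffer="zivjyb" (len 6), cursors c1@2 c2@6, authorship ......
After op 2 (insert('j')): buffer="zijvjybj" (len 8), cursors c1@3 c2@8, authorship ..1....2
After op 3 (delete): buffer="zivjyb" (len 6), cursors c1@2 c2@6, authorship ......

Answer: zivjyb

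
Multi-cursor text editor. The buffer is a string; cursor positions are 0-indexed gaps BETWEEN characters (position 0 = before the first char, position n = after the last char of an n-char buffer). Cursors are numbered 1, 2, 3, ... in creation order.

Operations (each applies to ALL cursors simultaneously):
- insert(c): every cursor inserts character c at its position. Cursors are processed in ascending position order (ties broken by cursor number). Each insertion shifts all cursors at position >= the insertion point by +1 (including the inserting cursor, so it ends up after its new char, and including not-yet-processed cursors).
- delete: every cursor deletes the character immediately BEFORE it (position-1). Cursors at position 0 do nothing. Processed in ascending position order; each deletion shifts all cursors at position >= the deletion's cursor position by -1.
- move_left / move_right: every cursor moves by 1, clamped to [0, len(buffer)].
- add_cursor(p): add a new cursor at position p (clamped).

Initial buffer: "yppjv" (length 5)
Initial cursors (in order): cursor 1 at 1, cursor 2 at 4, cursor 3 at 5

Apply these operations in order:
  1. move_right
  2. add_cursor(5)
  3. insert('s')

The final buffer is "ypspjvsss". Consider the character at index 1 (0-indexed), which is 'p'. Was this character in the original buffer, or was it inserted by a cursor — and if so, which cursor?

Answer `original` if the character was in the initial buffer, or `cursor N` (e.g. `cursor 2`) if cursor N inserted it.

Answer: original

Derivation:
After op 1 (move_right): buffer="yppjv" (len 5), cursors c1@2 c2@5 c3@5, authorship .....
After op 2 (add_cursor(5)): buffer="yppjv" (len 5), cursors c1@2 c2@5 c3@5 c4@5, authorship .....
After op 3 (insert('s')): buffer="ypspjvsss" (len 9), cursors c1@3 c2@9 c3@9 c4@9, authorship ..1...234
Authorship (.=original, N=cursor N): . . 1 . . . 2 3 4
Index 1: author = original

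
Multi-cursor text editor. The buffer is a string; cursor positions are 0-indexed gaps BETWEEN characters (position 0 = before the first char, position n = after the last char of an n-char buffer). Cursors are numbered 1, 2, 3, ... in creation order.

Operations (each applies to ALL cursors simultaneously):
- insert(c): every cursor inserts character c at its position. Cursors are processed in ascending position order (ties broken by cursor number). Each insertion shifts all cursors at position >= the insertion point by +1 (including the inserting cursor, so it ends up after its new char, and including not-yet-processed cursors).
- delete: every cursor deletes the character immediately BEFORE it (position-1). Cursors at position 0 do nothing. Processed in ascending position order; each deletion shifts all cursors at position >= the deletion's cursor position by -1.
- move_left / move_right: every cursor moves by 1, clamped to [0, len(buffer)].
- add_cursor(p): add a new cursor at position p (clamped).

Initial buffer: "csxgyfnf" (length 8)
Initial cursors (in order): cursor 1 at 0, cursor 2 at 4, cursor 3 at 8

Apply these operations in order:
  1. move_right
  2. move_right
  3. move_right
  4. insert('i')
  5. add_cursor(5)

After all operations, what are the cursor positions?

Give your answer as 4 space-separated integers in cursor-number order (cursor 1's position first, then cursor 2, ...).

Answer: 4 9 11 5

Derivation:
After op 1 (move_right): buffer="csxgyfnf" (len 8), cursors c1@1 c2@5 c3@8, authorship ........
After op 2 (move_right): buffer="csxgyfnf" (len 8), cursors c1@2 c2@6 c3@8, authorship ........
After op 3 (move_right): buffer="csxgyfnf" (len 8), cursors c1@3 c2@7 c3@8, authorship ........
After op 4 (insert('i')): buffer="csxigyfnifi" (len 11), cursors c1@4 c2@9 c3@11, authorship ...1....2.3
After op 5 (add_cursor(5)): buffer="csxigyfnifi" (len 11), cursors c1@4 c4@5 c2@9 c3@11, authorship ...1....2.3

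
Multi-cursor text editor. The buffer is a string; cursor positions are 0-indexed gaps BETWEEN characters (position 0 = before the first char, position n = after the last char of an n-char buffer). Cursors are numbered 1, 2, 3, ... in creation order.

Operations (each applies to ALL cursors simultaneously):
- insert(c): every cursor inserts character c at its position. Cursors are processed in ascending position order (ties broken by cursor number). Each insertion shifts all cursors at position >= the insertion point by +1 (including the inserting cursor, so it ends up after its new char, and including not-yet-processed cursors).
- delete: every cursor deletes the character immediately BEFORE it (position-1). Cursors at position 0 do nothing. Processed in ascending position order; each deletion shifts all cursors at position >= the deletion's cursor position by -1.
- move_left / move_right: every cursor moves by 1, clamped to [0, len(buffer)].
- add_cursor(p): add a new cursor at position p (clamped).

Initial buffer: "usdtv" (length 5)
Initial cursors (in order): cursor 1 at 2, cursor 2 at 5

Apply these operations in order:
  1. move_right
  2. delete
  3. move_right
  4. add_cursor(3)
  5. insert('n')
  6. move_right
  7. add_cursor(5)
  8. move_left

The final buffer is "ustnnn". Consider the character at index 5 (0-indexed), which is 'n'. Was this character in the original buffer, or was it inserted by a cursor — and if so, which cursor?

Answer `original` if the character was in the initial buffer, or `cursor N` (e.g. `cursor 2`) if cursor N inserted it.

Answer: cursor 3

Derivation:
After op 1 (move_right): buffer="usdtv" (len 5), cursors c1@3 c2@5, authorship .....
After op 2 (delete): buffer="ust" (len 3), cursors c1@2 c2@3, authorship ...
After op 3 (move_right): buffer="ust" (len 3), cursors c1@3 c2@3, authorship ...
After op 4 (add_cursor(3)): buffer="ust" (len 3), cursors c1@3 c2@3 c3@3, authorship ...
After op 5 (insert('n')): buffer="ustnnn" (len 6), cursors c1@6 c2@6 c3@6, authorship ...123
After op 6 (move_right): buffer="ustnnn" (len 6), cursors c1@6 c2@6 c3@6, authorship ...123
After op 7 (add_cursor(5)): buffer="ustnnn" (len 6), cursors c4@5 c1@6 c2@6 c3@6, authorship ...123
After op 8 (move_left): buffer="ustnnn" (len 6), cursors c4@4 c1@5 c2@5 c3@5, authorship ...123
Authorship (.=original, N=cursor N): . . . 1 2 3
Index 5: author = 3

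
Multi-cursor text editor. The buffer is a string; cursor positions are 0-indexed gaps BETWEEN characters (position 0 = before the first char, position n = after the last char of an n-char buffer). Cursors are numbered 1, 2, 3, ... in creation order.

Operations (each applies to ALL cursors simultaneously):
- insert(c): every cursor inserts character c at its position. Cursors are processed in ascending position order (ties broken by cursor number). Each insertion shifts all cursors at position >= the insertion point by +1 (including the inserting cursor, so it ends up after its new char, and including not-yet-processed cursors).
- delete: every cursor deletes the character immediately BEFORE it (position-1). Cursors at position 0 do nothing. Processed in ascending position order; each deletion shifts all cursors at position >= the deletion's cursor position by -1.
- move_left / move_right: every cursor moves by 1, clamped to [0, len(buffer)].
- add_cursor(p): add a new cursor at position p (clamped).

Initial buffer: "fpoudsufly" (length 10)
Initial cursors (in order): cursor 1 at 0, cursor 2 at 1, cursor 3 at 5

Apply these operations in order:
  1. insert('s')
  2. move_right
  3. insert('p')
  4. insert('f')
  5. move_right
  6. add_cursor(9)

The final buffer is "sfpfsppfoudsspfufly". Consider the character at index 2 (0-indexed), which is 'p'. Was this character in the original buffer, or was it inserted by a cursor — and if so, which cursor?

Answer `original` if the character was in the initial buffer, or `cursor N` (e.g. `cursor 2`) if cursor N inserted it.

Answer: cursor 1

Derivation:
After op 1 (insert('s')): buffer="sfspoudssufly" (len 13), cursors c1@1 c2@3 c3@8, authorship 1.2....3.....
After op 2 (move_right): buffer="sfspoudssufly" (len 13), cursors c1@2 c2@4 c3@9, authorship 1.2....3.....
After op 3 (insert('p')): buffer="sfpsppoudsspufly" (len 16), cursors c1@3 c2@6 c3@12, authorship 1.12.2...3.3....
After op 4 (insert('f')): buffer="sfpfsppfoudsspfufly" (len 19), cursors c1@4 c2@8 c3@15, authorship 1.112.22...3.33....
After op 5 (move_right): buffer="sfpfsppfoudsspfufly" (len 19), cursors c1@5 c2@9 c3@16, authorship 1.112.22...3.33....
After op 6 (add_cursor(9)): buffer="sfpfsppfoudsspfufly" (len 19), cursors c1@5 c2@9 c4@9 c3@16, authorship 1.112.22...3.33....
Authorship (.=original, N=cursor N): 1 . 1 1 2 . 2 2 . . . 3 . 3 3 . . . .
Index 2: author = 1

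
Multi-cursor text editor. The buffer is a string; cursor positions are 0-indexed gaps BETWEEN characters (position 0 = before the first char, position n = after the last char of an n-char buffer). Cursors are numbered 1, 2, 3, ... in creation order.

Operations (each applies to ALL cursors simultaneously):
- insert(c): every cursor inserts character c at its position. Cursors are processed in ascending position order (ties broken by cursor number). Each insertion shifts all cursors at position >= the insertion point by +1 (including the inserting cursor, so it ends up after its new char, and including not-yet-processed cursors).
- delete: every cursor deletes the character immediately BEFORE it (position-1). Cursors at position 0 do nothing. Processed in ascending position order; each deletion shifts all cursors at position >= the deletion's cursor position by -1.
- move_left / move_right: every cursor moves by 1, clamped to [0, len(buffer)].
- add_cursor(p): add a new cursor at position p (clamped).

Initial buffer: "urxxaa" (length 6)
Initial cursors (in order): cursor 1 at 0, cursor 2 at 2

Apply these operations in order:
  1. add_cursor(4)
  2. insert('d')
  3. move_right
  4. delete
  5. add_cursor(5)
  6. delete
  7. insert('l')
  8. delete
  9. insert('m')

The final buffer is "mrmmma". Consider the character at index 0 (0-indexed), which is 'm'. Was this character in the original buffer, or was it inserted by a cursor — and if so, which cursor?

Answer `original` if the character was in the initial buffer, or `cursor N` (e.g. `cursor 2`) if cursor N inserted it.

After op 1 (add_cursor(4)): buffer="urxxaa" (len 6), cursors c1@0 c2@2 c3@4, authorship ......
After op 2 (insert('d')): buffer="durdxxdaa" (len 9), cursors c1@1 c2@4 c3@7, authorship 1..2..3..
After op 3 (move_right): buffer="durdxxdaa" (len 9), cursors c1@2 c2@5 c3@8, authorship 1..2..3..
After op 4 (delete): buffer="drdxda" (len 6), cursors c1@1 c2@3 c3@5, authorship 1.2.3.
After op 5 (add_cursor(5)): buffer="drdxda" (len 6), cursors c1@1 c2@3 c3@5 c4@5, authorship 1.2.3.
After op 6 (delete): buffer="ra" (len 2), cursors c1@0 c2@1 c3@1 c4@1, authorship ..
After op 7 (insert('l')): buffer="lrllla" (len 6), cursors c1@1 c2@5 c3@5 c4@5, authorship 1.234.
After op 8 (delete): buffer="ra" (len 2), cursors c1@0 c2@1 c3@1 c4@1, authorship ..
After op 9 (insert('m')): buffer="mrmmma" (len 6), cursors c1@1 c2@5 c3@5 c4@5, authorship 1.234.
Authorship (.=original, N=cursor N): 1 . 2 3 4 .
Index 0: author = 1

Answer: cursor 1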